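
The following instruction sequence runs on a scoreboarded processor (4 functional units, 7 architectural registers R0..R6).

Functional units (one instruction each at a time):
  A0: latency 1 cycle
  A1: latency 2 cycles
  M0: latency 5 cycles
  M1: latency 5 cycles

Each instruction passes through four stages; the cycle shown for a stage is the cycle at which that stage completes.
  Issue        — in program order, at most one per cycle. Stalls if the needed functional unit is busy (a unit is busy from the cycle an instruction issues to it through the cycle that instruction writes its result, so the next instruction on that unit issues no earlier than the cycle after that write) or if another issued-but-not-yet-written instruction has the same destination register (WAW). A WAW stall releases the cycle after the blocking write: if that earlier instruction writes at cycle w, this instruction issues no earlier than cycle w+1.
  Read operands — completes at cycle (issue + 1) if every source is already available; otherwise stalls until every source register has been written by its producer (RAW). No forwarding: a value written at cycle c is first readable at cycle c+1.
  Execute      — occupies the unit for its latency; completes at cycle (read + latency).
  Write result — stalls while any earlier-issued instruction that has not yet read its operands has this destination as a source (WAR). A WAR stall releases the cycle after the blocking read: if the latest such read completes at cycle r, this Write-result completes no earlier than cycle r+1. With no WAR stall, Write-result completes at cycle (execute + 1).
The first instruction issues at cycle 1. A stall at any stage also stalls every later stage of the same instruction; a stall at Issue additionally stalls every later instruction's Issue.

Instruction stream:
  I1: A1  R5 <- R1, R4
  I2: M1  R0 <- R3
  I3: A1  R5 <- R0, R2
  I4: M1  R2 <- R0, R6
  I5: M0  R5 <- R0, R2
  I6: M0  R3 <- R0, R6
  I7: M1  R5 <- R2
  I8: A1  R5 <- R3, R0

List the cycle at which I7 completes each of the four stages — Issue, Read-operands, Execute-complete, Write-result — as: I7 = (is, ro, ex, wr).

I1  is:1  ro:2  ex:4  wr:5
I2  is:2  ro:3  ex:8  wr:9
I3  is:6  ro:10  ex:12  wr:13  — struct: A1 busy until I1 writes@5, RAW R0: wait I2 write@9
I4  is:10  ro:11  ex:16  wr:17  — struct: M1 busy until I2 writes@9
I5  is:14  ro:18  ex:23  wr:24  — WAW R5: wait I3 write@13, RAW R2: wait I4 write@17
I6  is:25  ro:26  ex:31  wr:32  — struct: M0 busy until I5 writes@24
I7  is:26  ro:27  ex:32  wr:33
I8  is:34  ro:35  ex:37  wr:38  — WAW R5: wait I7 write@33

I7 = (26, 27, 32, 33)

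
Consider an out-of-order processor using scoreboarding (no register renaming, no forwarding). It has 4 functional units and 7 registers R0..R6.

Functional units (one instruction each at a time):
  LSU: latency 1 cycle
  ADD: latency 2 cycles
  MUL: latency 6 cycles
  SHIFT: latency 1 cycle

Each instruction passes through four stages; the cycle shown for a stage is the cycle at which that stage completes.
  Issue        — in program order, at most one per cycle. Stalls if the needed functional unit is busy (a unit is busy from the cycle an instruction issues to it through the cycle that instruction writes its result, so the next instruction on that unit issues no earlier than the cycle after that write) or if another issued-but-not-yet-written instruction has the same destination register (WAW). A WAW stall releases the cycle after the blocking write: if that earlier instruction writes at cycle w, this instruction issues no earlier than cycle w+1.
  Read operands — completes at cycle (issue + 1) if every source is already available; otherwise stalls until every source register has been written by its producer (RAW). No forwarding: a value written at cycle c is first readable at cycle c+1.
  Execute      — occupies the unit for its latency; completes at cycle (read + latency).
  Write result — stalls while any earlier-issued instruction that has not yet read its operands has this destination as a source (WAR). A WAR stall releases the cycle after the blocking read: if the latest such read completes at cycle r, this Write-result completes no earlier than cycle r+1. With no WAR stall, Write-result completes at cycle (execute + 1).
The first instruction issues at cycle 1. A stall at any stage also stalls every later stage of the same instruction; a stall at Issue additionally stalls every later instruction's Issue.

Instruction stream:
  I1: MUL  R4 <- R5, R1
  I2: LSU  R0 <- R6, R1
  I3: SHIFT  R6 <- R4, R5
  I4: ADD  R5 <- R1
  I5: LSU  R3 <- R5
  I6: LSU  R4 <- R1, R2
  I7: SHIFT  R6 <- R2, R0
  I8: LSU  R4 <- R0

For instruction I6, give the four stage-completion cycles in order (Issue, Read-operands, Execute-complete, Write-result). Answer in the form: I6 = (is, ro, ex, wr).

I6 = (15, 16, 17, 18)

1) issue 1, read 2, done 8, write 9
2) issue 2, read 3, done 4, write 5
3) issue 3, read 10, done 11, write 12  <RAW R4: wait I1 write@9>
4) issue 4, read 5, done 7, write 11  <WAR R5: wait I3 read@10>
5) issue 6, read 12, done 13, write 14  <struct: LSU busy until I2 writes@5 / RAW R5: wait I4 write@11>
6) issue 15, read 16, done 17, write 18  <struct: LSU busy until I5 writes@14>
7) issue 16, read 17, done 18, write 19
8) issue 19, read 20, done 21, write 22  <struct: LSU busy until I6 writes@18>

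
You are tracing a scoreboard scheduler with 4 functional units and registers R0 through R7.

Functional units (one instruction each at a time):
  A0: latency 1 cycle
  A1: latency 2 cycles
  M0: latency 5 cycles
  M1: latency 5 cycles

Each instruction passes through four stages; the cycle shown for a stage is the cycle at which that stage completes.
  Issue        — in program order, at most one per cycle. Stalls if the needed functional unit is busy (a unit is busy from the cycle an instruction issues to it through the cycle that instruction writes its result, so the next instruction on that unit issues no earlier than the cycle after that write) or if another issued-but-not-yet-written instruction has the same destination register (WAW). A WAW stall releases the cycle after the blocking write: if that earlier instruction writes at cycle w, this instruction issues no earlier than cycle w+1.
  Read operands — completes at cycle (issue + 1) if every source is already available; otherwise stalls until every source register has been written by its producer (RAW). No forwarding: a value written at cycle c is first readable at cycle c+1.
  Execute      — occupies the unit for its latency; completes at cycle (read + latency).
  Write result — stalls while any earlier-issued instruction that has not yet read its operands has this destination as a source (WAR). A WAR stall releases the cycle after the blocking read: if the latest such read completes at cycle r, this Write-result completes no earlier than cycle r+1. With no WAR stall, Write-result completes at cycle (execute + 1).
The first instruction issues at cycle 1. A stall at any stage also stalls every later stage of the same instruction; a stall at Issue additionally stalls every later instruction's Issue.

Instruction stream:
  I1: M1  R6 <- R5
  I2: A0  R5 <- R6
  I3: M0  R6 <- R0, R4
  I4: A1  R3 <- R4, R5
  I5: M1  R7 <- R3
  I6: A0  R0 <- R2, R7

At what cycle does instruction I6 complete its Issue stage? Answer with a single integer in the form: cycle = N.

cycle = 12

I1: IS=1 RO=2 EX=7 WR=8
I2: IS=2 RO=9 EX=10 WR=11  [RAW R6: wait I1 write@8]
I3: IS=9 RO=10 EX=15 WR=16  [WAW R6: wait I1 write@8]
I4: IS=10 RO=12 EX=14 WR=15  [RAW R5: wait I2 write@11]
I5: IS=11 RO=16 EX=21 WR=22  [RAW R3: wait I4 write@15]
I6: IS=12 RO=23 EX=24 WR=25  [RAW R7: wait I5 write@22]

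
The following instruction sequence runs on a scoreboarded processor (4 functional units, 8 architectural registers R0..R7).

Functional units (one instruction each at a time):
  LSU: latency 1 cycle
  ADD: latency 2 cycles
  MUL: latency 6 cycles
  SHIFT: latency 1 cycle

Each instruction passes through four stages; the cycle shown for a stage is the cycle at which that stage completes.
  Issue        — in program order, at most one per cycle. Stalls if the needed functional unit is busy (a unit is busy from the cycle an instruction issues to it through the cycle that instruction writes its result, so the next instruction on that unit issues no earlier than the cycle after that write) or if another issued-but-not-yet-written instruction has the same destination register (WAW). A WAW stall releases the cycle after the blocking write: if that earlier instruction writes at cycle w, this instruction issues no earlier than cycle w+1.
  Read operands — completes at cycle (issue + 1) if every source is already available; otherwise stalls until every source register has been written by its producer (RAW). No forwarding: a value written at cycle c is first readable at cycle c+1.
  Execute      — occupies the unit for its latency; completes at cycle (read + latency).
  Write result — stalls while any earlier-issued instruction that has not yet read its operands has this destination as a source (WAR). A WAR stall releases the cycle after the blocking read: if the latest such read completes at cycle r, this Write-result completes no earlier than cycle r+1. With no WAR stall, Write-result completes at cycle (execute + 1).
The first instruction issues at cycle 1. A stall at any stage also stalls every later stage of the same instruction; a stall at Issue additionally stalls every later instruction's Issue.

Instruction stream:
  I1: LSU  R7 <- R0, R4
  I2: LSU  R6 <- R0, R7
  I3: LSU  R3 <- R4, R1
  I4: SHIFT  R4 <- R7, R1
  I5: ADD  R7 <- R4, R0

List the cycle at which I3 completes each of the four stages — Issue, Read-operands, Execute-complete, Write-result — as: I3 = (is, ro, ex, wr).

I3 = (9, 10, 11, 12)

I1 -> (1, 2, 3, 4)
I2 -> (5, 6, 7, 8)  // struct: LSU busy until I1 writes@4
I3 -> (9, 10, 11, 12)  // struct: LSU busy until I2 writes@8
I4 -> (10, 11, 12, 13)
I5 -> (11, 14, 16, 17)  // RAW R4: wait I4 write@13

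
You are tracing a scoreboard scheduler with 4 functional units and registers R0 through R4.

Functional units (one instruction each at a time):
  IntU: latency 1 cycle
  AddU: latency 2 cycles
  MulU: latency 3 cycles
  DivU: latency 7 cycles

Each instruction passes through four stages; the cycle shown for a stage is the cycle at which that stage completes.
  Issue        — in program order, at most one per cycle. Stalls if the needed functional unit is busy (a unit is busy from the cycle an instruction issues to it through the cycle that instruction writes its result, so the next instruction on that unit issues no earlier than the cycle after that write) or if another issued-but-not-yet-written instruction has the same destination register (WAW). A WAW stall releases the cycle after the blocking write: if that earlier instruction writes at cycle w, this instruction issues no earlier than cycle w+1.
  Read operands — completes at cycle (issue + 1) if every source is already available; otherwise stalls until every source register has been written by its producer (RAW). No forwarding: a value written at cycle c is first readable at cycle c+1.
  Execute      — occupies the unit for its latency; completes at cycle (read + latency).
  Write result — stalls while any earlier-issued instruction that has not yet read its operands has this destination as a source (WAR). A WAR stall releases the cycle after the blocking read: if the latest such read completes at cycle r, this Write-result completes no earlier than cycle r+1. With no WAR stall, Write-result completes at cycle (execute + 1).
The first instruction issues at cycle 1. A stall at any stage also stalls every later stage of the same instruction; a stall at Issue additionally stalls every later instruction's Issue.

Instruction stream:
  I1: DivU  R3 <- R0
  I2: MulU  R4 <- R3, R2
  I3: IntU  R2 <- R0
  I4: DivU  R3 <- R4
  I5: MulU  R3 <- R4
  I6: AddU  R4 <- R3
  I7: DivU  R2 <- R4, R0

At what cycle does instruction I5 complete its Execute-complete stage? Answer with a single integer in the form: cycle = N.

[1] I1 issues→DivU
[2] I1 reads | I2 issues→MulU
[3] I3 issues→IntU
[4] I3 reads
[5] I3 exec-done
[9] I1 exec-done
[10] I1 writes R3
[11] I2 reads | I4 issues→DivU
[12] I3 writes R2
[14] I2 exec-done
[15] I2 writes R4
[16] I4 reads
[23] I4 exec-done
[24] I4 writes R3
[25] I5 issues→MulU
[26] I5 reads | I6 issues→AddU
[27] I7 issues→DivU
[29] I5 exec-done
[30] I5 writes R3
[31] I6 reads
[33] I6 exec-done
[34] I6 writes R4
[35] I7 reads
[42] I7 exec-done
[43] I7 writes R2

cycle = 29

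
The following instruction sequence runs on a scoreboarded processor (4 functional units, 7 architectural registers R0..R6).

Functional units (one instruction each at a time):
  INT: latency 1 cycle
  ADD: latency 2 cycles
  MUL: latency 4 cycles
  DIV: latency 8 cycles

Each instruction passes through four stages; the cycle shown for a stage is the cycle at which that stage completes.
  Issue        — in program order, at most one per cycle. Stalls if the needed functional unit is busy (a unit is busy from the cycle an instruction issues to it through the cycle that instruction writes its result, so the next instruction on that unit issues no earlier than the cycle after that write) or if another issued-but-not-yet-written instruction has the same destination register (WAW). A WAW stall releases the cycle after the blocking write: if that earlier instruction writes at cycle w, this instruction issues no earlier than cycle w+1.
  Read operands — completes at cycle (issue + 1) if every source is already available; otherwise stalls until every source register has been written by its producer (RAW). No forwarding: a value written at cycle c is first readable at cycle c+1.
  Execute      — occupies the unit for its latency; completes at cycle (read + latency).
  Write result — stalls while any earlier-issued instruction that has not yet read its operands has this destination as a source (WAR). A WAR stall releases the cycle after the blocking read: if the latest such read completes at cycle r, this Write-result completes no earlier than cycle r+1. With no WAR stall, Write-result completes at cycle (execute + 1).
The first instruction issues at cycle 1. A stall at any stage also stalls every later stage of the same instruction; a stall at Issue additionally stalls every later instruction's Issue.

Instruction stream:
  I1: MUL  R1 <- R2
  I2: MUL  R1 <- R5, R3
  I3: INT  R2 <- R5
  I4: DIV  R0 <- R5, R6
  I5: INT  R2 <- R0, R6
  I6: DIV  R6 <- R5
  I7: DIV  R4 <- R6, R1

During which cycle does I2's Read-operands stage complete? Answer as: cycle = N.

[I1] 1/2/6/7
[I2] 8/9/13/14  (struct: MUL busy until I1 writes@7)
[I3] 9/10/11/12
[I4] 10/11/19/20
[I5] 13/21/22/23  (struct: INT busy until I3 writes@12; RAW R0: wait I4 write@20)
[I6] 21/22/30/31  (struct: DIV busy until I4 writes@20)
[I7] 32/33/41/42  (struct: DIV busy until I6 writes@31)

cycle = 9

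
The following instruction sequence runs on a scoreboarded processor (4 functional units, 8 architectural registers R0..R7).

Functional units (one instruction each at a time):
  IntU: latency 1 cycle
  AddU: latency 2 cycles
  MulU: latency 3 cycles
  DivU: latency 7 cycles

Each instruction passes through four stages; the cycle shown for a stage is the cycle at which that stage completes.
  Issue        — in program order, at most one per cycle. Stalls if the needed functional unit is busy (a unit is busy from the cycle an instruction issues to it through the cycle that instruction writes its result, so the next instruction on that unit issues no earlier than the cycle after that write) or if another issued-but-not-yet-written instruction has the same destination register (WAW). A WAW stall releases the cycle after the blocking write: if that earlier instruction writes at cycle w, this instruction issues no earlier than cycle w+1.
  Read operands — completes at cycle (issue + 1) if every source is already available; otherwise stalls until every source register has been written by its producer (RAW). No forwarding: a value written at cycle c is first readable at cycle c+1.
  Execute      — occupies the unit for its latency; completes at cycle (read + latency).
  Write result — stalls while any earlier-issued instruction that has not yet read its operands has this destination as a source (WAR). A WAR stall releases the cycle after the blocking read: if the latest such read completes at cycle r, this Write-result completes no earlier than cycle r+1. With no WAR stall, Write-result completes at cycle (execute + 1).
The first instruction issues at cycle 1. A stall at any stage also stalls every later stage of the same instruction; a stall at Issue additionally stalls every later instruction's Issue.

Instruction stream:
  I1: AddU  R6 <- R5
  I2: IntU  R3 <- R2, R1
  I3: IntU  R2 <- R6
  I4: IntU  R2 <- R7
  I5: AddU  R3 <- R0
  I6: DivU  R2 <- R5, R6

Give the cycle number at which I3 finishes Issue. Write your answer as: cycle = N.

  I1 | 1 | 2 | 4 | 5
  I2 | 2 | 3 | 4 | 5
  I3 | 6 | 7 | 8 | 9   struct: IntU busy until I2 writes@5
  I4 | 10 | 11 | 12 | 13   struct: IntU busy until I3 writes@9
  I5 | 11 | 12 | 14 | 15
  I6 | 14 | 15 | 22 | 23   WAW R2: wait I4 write@13

cycle = 6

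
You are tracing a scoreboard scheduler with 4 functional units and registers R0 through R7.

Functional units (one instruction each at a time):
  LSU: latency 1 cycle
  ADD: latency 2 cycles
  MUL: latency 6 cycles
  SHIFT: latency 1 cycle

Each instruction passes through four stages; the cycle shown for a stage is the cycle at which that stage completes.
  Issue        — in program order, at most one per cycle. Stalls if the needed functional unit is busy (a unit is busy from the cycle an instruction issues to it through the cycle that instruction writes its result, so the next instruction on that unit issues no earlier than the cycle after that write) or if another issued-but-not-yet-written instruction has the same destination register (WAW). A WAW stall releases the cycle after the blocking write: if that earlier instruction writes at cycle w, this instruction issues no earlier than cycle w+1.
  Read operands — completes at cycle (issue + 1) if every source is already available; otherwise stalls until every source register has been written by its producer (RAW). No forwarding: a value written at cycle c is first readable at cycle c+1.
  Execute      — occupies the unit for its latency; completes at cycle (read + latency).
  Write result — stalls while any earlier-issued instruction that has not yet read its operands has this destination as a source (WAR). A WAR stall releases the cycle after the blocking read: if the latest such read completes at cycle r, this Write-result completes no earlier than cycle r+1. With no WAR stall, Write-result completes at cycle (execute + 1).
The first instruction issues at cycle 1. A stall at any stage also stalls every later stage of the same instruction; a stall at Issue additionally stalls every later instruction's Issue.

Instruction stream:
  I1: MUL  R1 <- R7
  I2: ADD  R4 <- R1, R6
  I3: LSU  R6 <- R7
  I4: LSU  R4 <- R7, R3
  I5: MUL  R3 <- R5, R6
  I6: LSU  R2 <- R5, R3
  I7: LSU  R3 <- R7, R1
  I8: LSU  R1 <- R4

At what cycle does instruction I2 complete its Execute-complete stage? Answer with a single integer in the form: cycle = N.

cycle = 12

1) issue 1, read 2, done 8, write 9
2) issue 2, read 10, done 12, write 13  <RAW R1: wait I1 write@9>
3) issue 3, read 4, done 5, write 11  <WAR R6: wait I2 read@10>
4) issue 14, read 15, done 16, write 17  <WAW R4: wait I2 write@13>
5) issue 15, read 16, done 22, write 23
6) issue 18, read 24, done 25, write 26  <struct: LSU busy until I4 writes@17 / RAW R3: wait I5 write@23>
7) issue 27, read 28, done 29, write 30  <struct: LSU busy until I6 writes@26>
8) issue 31, read 32, done 33, write 34  <struct: LSU busy until I7 writes@30>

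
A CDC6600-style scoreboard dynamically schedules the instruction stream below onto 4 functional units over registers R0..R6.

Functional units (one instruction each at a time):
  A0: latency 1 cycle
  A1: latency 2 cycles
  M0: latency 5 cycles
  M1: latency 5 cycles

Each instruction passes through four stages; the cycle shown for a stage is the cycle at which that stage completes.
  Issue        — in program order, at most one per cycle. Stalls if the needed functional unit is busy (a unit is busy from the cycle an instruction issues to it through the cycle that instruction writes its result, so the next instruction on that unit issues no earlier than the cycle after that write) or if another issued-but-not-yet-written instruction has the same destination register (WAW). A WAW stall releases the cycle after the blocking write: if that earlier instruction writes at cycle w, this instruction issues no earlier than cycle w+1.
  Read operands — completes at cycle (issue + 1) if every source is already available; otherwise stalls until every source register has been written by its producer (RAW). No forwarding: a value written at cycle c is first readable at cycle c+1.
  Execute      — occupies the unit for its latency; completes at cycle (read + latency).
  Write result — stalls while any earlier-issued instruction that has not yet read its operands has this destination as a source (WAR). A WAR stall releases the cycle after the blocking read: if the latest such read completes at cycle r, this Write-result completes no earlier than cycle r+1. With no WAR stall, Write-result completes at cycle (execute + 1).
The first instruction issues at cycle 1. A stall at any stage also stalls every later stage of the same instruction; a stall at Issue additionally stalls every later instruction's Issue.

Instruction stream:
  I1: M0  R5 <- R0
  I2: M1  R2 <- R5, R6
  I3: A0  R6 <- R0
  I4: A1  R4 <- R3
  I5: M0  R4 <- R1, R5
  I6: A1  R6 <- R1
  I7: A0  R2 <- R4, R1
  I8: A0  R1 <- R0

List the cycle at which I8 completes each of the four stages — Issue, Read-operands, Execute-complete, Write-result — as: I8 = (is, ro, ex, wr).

I8 = (20, 21, 22, 23)

1) issue 1, read 2, done 7, write 8
2) issue 2, read 9, done 14, write 15  <RAW R5: wait I1 write@8>
3) issue 3, read 4, done 5, write 10  <WAR R6: wait I2 read@9>
4) issue 4, read 5, done 7, write 8
5) issue 9, read 10, done 15, write 16  <WAW R4: wait I4 write@8>
6) issue 11, read 12, done 14, write 15  <WAW R6: wait I3 write@10>
7) issue 16, read 17, done 18, write 19  <WAW R2: wait I2 write@15>
8) issue 20, read 21, done 22, write 23  <struct: A0 busy until I7 writes@19>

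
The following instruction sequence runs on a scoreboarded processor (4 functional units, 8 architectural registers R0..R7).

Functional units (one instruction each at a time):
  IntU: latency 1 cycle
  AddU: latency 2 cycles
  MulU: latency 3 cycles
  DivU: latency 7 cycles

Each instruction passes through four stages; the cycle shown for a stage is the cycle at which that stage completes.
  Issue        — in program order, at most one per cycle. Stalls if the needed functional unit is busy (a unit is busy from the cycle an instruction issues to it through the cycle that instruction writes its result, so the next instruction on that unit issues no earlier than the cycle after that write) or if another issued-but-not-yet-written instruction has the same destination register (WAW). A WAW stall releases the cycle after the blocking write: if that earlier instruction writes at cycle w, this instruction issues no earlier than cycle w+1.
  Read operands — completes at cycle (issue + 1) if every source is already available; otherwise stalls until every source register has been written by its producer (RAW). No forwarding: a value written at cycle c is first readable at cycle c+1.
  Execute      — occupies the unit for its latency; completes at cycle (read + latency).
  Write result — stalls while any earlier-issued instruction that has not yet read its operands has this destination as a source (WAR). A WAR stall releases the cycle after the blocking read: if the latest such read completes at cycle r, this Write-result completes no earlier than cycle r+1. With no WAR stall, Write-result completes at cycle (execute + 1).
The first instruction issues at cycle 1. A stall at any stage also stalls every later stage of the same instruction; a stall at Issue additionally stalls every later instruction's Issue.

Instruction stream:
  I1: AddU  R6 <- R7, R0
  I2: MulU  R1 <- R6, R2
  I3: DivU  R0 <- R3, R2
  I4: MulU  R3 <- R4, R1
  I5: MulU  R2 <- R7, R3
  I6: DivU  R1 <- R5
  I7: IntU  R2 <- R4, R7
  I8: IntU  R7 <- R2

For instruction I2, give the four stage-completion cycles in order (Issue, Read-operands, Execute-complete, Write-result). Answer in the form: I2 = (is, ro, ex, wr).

I2 = (2, 6, 9, 10)

I1 -> (1, 2, 4, 5)
I2 -> (2, 6, 9, 10)  // RAW R6: wait I1 write@5
I3 -> (3, 4, 11, 12)
I4 -> (11, 12, 15, 16)  // struct: MulU busy until I2 writes@10
I5 -> (17, 18, 21, 22)  // struct: MulU busy until I4 writes@16
I6 -> (18, 19, 26, 27)
I7 -> (23, 24, 25, 26)  // WAW R2: wait I5 write@22
I8 -> (27, 28, 29, 30)  // struct: IntU busy until I7 writes@26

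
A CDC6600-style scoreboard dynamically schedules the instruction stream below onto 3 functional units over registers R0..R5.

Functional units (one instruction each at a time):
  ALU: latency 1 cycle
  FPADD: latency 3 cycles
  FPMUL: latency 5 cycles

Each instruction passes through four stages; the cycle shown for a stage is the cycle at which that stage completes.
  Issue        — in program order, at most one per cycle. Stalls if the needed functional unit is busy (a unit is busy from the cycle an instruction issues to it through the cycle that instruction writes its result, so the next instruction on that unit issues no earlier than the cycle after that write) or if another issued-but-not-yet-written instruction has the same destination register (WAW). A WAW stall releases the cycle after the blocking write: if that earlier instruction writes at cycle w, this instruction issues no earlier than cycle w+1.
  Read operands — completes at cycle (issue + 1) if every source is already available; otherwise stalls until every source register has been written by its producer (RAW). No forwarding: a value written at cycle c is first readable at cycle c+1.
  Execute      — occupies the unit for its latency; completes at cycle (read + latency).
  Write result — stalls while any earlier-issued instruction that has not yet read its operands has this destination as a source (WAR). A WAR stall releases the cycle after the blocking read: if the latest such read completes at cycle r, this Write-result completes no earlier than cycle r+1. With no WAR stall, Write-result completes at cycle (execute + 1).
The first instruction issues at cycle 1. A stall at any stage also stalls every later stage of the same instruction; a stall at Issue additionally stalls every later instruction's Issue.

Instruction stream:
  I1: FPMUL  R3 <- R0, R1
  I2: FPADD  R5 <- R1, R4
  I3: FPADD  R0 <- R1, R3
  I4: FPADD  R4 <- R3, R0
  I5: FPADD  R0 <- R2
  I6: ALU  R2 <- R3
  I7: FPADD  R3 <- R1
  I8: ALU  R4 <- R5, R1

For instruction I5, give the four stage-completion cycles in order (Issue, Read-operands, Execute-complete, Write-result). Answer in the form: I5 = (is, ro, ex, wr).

I5 = (20, 21, 24, 25)

cycle 1: I1 issues→FPMUL
cycle 2: I1 reads · I2 issues→FPADD
cycle 3: I2 reads
cycle 6: I2 exec-done
cycle 7: I1 exec-done · I2 writes R5
cycle 8: I1 writes R3 · I3 issues→FPADD
cycle 9: I3 reads
cycle 12: I3 exec-done
cycle 13: I3 writes R0
cycle 14: I4 issues→FPADD
cycle 15: I4 reads
cycle 18: I4 exec-done
cycle 19: I4 writes R4
cycle 20: I5 issues→FPADD
cycle 21: I5 reads · I6 issues→ALU
cycle 22: I6 reads
cycle 23: I6 exec-done
cycle 24: I5 exec-done · I6 writes R2
cycle 25: I5 writes R0
cycle 26: I7 issues→FPADD
cycle 27: I7 reads · I8 issues→ALU
cycle 28: I8 reads
cycle 29: I8 exec-done
cycle 30: I7 exec-done · I8 writes R4
cycle 31: I7 writes R3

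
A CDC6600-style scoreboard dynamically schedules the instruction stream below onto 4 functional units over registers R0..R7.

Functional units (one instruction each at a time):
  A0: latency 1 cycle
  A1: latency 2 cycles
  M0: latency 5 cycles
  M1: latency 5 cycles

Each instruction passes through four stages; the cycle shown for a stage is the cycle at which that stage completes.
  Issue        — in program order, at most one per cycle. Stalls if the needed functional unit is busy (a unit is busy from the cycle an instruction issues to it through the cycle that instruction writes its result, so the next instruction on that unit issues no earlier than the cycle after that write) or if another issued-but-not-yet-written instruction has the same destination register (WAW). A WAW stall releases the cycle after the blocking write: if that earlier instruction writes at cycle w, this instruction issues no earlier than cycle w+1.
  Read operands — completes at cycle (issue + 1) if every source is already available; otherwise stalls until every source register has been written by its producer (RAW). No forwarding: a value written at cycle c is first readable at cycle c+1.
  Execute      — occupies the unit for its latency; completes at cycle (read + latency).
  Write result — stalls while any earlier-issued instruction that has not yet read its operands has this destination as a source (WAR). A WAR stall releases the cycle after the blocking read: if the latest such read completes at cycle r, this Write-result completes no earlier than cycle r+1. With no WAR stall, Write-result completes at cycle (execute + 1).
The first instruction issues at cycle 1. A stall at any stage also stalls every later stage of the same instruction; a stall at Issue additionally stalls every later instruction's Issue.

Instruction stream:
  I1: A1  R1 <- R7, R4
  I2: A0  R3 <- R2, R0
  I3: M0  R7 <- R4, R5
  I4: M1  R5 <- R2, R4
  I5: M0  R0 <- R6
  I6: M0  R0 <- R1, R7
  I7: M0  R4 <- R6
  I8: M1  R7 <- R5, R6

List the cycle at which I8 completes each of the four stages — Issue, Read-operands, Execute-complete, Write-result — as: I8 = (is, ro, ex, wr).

  I1 | 1 | 2 | 4 | 5
  I2 | 2 | 3 | 4 | 5
  I3 | 3 | 4 | 9 | 10
  I4 | 4 | 5 | 10 | 11
  I5 | 11 | 12 | 17 | 18   struct: M0 busy until I3 writes@10
  I6 | 19 | 20 | 25 | 26   struct: M0 busy until I5 writes@18
  I7 | 27 | 28 | 33 | 34   struct: M0 busy until I6 writes@26
  I8 | 28 | 29 | 34 | 35

I8 = (28, 29, 34, 35)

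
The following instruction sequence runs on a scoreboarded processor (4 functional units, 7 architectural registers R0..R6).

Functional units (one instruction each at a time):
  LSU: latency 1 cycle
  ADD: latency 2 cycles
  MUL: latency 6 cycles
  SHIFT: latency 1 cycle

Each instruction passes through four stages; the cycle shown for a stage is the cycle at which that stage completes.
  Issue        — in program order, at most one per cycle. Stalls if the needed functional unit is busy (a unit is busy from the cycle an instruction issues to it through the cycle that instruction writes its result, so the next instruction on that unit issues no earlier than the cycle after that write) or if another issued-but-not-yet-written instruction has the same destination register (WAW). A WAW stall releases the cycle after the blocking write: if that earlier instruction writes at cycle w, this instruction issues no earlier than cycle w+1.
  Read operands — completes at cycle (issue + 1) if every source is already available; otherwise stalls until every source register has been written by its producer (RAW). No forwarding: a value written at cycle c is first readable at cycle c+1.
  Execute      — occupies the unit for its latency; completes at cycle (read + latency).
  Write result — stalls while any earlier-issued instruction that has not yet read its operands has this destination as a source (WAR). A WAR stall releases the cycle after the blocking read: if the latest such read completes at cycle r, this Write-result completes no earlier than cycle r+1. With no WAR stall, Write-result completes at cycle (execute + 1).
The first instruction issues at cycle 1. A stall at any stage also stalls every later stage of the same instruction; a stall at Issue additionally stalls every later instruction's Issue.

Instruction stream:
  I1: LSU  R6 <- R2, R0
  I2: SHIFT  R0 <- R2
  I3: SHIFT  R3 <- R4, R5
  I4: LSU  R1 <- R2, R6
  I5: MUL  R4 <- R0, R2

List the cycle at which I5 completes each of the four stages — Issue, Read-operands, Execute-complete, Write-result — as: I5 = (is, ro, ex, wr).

c1: I1 dispatched to LSU
c2: I1 operands ready, I2 dispatched to SHIFT
c3: I1 complete, I2 operands ready
c4: R6←I1, I2 complete
c5: R0←I2
c6: I3 dispatched to SHIFT
c7: I3 operands ready, I4 dispatched to LSU
c8: I3 complete, I4 operands ready, I5 dispatched to MUL
c9: R3←I3, I4 complete, I5 operands ready
c10: R1←I4
c15: I5 complete
c16: R4←I5

I5 = (8, 9, 15, 16)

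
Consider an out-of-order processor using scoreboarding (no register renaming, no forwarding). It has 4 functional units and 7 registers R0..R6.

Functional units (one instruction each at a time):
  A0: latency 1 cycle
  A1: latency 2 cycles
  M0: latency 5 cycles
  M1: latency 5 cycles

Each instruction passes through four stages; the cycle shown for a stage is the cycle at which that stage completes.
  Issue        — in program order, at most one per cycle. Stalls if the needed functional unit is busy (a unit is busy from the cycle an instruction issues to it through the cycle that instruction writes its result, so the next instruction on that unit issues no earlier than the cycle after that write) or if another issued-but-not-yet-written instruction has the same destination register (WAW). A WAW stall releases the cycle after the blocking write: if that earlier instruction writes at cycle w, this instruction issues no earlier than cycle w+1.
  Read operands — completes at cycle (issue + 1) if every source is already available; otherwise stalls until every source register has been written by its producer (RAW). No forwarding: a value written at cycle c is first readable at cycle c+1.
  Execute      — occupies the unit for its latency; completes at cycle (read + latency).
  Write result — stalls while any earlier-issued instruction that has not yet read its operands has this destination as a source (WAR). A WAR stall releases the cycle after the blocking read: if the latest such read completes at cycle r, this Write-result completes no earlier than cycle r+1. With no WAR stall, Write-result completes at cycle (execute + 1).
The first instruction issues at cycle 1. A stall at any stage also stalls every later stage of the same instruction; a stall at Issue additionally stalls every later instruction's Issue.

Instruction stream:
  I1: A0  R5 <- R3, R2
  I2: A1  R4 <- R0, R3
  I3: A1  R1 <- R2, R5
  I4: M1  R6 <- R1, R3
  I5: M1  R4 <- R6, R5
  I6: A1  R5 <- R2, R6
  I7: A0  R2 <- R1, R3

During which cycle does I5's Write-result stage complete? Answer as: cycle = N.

[1] I1→A0
[2] I1 RO, I2→A1
[3] I1 EX, I2 RO
[4] I1 WR R5
[5] I2 EX
[6] I2 WR R4
[7] I3→A1
[8] I3 RO, I4→M1
[10] I3 EX
[11] I3 WR R1
[12] I4 RO
[17] I4 EX
[18] I4 WR R6
[19] I5→M1
[20] I5 RO, I6→A1
[21] I6 RO, I7→A0
[22] I7 RO
[23] I6 EX, I7 EX
[24] I6 WR R5, I7 WR R2
[25] I5 EX
[26] I5 WR R4

cycle = 26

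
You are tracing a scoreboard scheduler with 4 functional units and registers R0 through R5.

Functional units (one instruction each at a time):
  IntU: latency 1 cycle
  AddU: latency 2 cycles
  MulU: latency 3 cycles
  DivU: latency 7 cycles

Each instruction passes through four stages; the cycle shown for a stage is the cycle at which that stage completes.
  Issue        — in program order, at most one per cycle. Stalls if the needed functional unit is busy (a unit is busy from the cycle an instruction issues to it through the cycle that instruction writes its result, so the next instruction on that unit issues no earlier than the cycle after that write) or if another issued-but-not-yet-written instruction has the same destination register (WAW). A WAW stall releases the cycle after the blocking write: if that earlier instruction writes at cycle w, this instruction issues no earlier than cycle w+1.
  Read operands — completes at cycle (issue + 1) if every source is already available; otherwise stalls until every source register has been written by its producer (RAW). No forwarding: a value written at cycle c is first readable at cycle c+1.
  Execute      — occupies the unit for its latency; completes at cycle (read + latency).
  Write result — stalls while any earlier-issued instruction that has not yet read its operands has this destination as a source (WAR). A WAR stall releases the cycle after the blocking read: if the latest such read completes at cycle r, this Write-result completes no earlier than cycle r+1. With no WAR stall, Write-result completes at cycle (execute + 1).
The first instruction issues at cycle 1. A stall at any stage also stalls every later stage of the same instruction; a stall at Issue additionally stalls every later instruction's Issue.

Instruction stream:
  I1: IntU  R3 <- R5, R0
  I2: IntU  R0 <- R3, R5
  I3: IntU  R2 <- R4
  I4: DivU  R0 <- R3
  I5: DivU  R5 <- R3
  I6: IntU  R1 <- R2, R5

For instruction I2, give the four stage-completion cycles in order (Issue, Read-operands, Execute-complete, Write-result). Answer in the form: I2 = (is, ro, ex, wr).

  I1 | 1 | 2 | 3 | 4
  I2 | 5 | 6 | 7 | 8   struct: IntU busy until I1 writes@4
  I3 | 9 | 10 | 11 | 12   struct: IntU busy until I2 writes@8
  I4 | 10 | 11 | 18 | 19
  I5 | 20 | 21 | 28 | 29   struct: DivU busy until I4 writes@19
  I6 | 21 | 30 | 31 | 32   RAW R5: wait I5 write@29

I2 = (5, 6, 7, 8)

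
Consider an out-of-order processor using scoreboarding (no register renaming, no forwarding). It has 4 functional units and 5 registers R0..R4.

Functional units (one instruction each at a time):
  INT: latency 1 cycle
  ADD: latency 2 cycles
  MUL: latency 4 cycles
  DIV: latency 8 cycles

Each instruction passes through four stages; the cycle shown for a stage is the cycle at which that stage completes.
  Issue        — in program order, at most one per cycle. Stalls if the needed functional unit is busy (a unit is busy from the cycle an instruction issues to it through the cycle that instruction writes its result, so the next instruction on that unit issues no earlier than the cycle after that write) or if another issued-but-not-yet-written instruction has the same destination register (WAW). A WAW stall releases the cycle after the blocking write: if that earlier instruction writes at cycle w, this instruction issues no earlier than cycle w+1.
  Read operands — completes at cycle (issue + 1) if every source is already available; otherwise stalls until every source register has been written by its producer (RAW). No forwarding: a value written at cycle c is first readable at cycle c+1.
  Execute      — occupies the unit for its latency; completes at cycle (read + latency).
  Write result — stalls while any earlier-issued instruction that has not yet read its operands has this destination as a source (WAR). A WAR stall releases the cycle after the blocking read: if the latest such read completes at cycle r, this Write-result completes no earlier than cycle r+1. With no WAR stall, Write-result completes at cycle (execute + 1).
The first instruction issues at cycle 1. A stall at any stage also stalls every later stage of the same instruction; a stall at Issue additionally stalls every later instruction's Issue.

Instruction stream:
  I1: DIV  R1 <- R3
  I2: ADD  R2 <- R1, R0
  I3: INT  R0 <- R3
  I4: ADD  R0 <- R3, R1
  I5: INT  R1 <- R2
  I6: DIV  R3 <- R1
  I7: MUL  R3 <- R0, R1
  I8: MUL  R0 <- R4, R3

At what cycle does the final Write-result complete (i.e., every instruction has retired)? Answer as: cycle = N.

cycle = 44

I1: IS=1 RO=2 EX=10 WR=11
I2: IS=2 RO=12 EX=14 WR=15  [RAW R1: wait I1 write@11]
I3: IS=3 RO=4 EX=5 WR=13  [WAR R0: wait I2 read@12]
I4: IS=16 RO=17 EX=19 WR=20  [struct: ADD busy until I2 writes@15]
I5: IS=17 RO=18 EX=19 WR=20
I6: IS=18 RO=21 EX=29 WR=30  [RAW R1: wait I5 write@20]
I7: IS=31 RO=32 EX=36 WR=37  [WAW R3: wait I6 write@30]
I8: IS=38 RO=39 EX=43 WR=44  [struct: MUL busy until I7 writes@37]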